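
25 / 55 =5 / 11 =0.45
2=2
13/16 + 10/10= 29/16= 1.81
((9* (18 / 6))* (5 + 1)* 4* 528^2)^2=32635156665729024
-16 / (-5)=16 / 5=3.20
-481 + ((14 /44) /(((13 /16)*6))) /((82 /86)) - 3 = -8511872 /17589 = -483.93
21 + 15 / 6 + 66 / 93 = 1501 / 62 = 24.21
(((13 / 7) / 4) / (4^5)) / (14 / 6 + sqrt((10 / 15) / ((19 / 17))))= 741 / 3395584 - 39*sqrt(1938) / 23769088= 0.00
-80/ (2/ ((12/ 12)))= -40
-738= -738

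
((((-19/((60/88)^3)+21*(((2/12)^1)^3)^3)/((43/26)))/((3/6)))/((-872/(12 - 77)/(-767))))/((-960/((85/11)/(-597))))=55466256135860947/992597556112588800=0.06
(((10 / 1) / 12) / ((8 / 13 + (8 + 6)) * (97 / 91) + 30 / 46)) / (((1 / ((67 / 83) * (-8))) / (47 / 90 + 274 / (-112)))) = 1262820221 / 1979408070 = 0.64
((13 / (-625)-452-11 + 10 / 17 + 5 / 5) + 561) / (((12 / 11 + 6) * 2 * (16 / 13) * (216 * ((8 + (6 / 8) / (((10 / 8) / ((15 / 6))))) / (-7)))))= -5091163 / 261630000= -0.02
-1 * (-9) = 9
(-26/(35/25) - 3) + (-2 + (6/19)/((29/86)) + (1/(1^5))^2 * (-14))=-141301/3857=-36.63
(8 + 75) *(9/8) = 747/8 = 93.38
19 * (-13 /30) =-247 /30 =-8.23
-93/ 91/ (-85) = 93/ 7735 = 0.01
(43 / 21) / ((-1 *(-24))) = 43 / 504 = 0.09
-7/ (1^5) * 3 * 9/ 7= -27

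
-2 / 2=-1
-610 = -610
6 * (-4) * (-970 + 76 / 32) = 23223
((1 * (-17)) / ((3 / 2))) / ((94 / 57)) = -6.87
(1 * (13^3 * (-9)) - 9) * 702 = -13886964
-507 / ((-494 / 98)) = 1911 / 19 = 100.58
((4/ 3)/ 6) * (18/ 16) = 1/ 4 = 0.25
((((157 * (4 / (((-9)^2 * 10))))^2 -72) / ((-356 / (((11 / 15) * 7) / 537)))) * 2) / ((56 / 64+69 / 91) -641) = -0.00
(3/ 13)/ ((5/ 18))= 54/ 65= 0.83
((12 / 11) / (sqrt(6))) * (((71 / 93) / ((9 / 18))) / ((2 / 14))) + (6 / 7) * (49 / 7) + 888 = 1988 * sqrt(6) / 1023 + 894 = 898.76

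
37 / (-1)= -37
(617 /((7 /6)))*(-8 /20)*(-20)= 29616 /7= 4230.86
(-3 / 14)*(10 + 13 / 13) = -33 / 14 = -2.36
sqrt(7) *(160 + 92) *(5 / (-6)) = -210 *sqrt(7) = -555.61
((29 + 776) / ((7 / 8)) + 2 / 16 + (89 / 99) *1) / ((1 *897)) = 729451 / 710424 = 1.03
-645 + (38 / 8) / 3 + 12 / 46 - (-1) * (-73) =-197659 / 276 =-716.16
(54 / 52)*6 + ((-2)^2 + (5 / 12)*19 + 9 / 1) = 4235 / 156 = 27.15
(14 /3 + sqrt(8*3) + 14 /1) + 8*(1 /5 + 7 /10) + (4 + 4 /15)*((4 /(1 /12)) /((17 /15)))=2*sqrt(6) + 52676 /255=211.47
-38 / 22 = -19 / 11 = -1.73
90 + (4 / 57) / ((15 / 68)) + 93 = 156737 / 855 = 183.32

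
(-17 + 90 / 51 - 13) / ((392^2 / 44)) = -330 / 40817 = -0.01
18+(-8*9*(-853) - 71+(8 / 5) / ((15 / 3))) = 1534083 / 25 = 61363.32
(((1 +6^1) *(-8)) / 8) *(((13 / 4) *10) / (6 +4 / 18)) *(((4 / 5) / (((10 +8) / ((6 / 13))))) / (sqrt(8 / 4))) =-3 *sqrt(2) / 8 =-0.53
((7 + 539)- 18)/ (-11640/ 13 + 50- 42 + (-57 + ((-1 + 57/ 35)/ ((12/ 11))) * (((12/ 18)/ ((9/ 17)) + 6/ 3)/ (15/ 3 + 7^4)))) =-23409706320/ 41870735279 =-0.56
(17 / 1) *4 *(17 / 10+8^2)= 22338 / 5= 4467.60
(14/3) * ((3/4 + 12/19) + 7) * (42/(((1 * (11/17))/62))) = 32898502/209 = 157409.10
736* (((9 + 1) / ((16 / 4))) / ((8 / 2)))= 460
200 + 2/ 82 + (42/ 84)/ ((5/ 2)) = 41046/ 205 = 200.22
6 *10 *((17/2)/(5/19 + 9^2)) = 4845/772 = 6.28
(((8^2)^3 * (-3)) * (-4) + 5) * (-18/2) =-28311597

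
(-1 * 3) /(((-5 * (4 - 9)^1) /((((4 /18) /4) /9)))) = -1 /1350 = -0.00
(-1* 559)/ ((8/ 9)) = -628.88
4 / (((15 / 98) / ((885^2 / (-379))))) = -20468280 / 379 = -54006.02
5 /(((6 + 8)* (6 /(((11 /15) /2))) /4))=11 /126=0.09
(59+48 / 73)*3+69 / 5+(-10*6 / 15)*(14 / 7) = 67442 / 365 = 184.77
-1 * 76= -76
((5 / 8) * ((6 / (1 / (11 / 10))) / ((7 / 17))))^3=176558481 / 175616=1005.37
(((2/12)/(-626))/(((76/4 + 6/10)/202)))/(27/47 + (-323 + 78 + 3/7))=4747/422118060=0.00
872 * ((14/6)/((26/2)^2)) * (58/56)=6322/507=12.47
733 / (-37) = -733 / 37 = -19.81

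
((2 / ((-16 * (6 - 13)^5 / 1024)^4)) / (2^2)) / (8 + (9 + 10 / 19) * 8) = 2490368 / 1994806657440300025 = 0.00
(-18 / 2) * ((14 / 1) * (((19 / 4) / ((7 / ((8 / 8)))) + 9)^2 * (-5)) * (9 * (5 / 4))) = 148718025 / 224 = 663919.75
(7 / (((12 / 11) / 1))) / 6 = 1.07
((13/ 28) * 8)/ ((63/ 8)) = 208/ 441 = 0.47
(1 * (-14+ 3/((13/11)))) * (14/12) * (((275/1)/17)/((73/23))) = -6596975/96798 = -68.15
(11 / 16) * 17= 11.69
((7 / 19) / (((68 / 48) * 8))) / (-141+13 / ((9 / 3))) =-63 / 264860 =-0.00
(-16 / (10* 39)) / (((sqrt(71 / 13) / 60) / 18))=-576* sqrt(923) / 923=-18.96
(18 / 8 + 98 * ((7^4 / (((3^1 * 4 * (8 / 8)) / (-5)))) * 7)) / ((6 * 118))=-8235403 / 8496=-969.33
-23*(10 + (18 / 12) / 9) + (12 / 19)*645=19783 / 114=173.54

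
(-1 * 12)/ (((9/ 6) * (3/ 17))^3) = -157216/ 243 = -646.98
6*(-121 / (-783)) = 242 / 261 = 0.93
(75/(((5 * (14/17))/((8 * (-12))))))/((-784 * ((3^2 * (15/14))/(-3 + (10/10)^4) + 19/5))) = -15300/7007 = -2.18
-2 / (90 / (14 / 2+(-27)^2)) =-16.36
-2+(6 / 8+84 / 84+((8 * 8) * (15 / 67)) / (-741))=-17829 / 66196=-0.27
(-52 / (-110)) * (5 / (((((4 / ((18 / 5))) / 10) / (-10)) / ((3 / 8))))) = -1755 / 22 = -79.77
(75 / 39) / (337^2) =25 / 1476397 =0.00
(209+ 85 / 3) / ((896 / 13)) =1157 / 336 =3.44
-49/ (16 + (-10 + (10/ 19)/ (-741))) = -689871/ 84464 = -8.17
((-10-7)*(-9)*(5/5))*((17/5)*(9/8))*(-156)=-912951/10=-91295.10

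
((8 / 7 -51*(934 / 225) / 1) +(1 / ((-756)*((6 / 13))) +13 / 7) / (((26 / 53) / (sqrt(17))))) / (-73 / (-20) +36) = -442184 / 83265 +171455*sqrt(17) / 1798524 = -4.92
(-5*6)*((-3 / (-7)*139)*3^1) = -37530 / 7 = -5361.43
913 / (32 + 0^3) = 913 / 32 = 28.53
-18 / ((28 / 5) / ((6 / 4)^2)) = -405 / 56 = -7.23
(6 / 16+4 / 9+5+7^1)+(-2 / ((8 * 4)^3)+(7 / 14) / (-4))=1871863 / 147456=12.69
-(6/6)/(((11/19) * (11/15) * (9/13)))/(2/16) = -9880/363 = -27.22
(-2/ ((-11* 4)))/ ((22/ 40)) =10/ 121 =0.08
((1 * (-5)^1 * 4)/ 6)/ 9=-10/ 27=-0.37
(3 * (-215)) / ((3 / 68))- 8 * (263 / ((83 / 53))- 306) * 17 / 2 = -434248 / 83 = -5231.90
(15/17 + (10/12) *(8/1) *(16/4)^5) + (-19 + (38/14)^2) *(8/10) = 17038789/2499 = 6818.24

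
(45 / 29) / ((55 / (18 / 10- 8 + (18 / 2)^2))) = 306 / 145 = 2.11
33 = 33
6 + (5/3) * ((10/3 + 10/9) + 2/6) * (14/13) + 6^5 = 2734492/351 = 7790.58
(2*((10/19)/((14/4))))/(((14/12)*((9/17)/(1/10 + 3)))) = 4216/2793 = 1.51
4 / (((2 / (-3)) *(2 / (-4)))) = 12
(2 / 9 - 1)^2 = 49 / 81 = 0.60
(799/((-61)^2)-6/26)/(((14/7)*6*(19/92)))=-17848/2757261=-0.01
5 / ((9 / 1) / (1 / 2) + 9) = 0.19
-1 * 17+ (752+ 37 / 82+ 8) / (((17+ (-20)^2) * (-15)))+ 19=963463 / 512910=1.88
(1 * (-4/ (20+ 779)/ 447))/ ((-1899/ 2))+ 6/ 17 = 239376554/ 678233547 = 0.35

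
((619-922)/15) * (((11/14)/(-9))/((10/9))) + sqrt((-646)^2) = 453311/700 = 647.59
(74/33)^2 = 5476/1089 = 5.03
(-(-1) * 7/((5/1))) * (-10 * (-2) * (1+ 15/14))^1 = 58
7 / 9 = 0.78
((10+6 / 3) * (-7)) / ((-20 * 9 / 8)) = 56 / 15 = 3.73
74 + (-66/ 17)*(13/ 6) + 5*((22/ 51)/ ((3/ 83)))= 125.26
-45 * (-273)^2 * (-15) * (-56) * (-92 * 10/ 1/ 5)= 518364100800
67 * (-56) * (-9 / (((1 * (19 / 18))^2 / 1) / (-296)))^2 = -21448992003.35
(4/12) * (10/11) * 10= 100/33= 3.03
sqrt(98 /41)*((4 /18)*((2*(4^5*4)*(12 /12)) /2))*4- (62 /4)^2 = -961 /4 +229376*sqrt(82) /369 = 5388.71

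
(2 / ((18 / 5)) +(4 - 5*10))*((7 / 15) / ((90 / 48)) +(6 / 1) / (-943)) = -21046322 / 1909575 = -11.02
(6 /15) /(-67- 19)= -1 /215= -0.00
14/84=1/6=0.17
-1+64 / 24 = 5 / 3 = 1.67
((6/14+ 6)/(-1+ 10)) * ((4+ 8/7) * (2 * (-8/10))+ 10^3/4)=8462/49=172.69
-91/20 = -4.55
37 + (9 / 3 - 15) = 25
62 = 62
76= 76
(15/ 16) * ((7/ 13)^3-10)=-324405/ 35152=-9.23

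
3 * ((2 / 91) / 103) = 6 / 9373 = 0.00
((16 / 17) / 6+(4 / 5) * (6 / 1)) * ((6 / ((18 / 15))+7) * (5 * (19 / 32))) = 3002 / 17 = 176.59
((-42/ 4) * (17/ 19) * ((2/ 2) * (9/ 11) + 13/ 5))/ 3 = -11186/ 1045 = -10.70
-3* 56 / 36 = -14 / 3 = -4.67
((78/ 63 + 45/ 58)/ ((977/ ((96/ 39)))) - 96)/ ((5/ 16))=-11880192256/ 38674545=-307.18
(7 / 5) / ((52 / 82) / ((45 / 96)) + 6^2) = 861 / 22972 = 0.04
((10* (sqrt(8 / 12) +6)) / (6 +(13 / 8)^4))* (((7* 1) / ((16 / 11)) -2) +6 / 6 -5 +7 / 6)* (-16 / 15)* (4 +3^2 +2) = 40960* sqrt(6) / 478233 +81920 / 53137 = 1.75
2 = 2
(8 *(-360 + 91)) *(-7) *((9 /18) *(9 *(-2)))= -135576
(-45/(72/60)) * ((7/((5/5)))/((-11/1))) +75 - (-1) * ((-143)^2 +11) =452295/22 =20558.86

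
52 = 52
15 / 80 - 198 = -3165 / 16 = -197.81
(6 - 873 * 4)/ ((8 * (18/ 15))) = -2905/ 8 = -363.12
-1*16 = -16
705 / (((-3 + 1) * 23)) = -705 / 46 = -15.33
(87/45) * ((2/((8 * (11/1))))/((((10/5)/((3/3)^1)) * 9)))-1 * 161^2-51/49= -15089736979/582120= -25922.04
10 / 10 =1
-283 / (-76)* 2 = 283 / 38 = 7.45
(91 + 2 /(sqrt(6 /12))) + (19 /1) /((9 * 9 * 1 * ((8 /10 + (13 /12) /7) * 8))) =2 * sqrt(2) + 1971179 /21654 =93.86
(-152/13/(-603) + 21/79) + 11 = 6988718/619281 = 11.29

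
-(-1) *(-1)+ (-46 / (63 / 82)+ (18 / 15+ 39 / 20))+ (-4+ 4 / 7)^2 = -405437 / 8820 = -45.97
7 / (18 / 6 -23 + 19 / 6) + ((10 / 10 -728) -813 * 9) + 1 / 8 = -8044.29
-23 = -23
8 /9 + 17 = 161 /9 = 17.89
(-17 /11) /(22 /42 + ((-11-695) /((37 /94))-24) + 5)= 13209 /15488000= 0.00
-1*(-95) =95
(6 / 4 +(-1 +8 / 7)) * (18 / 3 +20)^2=7774 / 7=1110.57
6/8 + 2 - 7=-17/4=-4.25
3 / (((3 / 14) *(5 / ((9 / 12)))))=21 / 10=2.10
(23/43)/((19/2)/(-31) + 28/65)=4.30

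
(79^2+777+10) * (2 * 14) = 196784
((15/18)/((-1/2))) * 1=-5/3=-1.67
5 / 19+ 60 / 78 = 255 / 247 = 1.03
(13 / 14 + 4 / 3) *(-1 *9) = -285 / 14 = -20.36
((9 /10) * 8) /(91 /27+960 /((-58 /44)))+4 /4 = 2809817 /2838005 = 0.99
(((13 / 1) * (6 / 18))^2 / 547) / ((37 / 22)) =3718 / 182151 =0.02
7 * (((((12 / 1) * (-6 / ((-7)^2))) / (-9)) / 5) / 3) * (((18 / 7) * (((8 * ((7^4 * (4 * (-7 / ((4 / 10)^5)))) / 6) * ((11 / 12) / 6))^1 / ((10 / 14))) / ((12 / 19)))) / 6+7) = -313628897 / 3240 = -96799.04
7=7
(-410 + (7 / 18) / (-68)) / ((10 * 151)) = -501847 / 1848240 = -0.27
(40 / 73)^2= 1600 / 5329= 0.30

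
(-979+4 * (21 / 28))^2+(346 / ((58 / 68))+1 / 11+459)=304147598 / 319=953440.75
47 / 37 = 1.27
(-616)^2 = 379456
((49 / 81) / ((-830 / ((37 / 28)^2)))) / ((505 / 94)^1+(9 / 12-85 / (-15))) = -64343 / 596016360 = -0.00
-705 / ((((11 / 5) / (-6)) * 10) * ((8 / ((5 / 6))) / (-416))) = -91650 / 11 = -8331.82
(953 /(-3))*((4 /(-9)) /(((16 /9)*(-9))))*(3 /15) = -953 /540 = -1.76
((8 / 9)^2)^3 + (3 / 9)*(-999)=-332.51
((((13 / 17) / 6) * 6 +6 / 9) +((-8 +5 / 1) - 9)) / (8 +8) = -0.66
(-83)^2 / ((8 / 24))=20667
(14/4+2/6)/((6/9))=23/4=5.75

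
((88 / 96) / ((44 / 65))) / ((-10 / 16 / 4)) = -26 / 3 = -8.67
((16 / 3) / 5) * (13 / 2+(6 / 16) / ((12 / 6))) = 107 / 15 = 7.13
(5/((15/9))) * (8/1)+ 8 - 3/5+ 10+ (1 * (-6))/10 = 40.80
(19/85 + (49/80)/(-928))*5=281279/252416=1.11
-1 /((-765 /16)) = 16 /765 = 0.02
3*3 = 9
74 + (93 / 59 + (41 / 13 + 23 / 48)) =2916169 / 36816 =79.21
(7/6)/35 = 1/30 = 0.03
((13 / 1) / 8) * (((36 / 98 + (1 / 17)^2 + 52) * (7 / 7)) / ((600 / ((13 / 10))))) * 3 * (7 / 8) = 125334287 / 258944000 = 0.48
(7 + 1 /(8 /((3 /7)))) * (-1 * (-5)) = 1975 /56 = 35.27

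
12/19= 0.63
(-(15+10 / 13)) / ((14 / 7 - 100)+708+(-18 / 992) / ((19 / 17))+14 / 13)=-1931920 / 74862267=-0.03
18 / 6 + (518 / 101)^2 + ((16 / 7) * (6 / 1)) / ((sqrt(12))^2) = 2174097 / 71407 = 30.45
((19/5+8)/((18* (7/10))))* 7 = 59/9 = 6.56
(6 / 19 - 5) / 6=-89 / 114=-0.78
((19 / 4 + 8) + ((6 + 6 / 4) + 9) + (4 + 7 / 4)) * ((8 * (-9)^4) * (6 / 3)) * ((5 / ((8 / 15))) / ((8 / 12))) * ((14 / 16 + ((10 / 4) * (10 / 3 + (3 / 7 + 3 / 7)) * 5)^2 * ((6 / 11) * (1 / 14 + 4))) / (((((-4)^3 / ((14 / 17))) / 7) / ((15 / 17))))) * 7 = -12960163868518125 / 73984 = -175175225298.96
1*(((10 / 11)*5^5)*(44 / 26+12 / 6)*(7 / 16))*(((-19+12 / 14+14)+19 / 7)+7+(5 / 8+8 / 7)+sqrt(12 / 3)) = 24515625 / 572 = 42859.48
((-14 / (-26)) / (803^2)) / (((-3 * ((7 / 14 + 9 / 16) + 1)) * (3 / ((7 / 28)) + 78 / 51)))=-0.00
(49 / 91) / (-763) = -0.00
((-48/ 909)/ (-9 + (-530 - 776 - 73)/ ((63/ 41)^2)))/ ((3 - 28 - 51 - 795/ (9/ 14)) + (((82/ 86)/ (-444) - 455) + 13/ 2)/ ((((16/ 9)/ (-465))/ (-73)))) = -5370624/ 516617335296728285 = -0.00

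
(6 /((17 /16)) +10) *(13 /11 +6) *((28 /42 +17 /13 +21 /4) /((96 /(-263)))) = -3114285307 /1400256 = -2224.08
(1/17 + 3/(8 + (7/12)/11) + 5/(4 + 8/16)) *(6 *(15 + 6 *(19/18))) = 32110720/162639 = 197.44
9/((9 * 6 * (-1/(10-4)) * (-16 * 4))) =1/64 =0.02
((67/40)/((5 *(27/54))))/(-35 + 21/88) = -1474/76475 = -0.02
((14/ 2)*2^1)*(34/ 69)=476/ 69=6.90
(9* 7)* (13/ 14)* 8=468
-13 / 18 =-0.72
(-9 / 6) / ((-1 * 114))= 1 / 76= 0.01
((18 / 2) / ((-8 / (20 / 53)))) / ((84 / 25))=-375 / 2968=-0.13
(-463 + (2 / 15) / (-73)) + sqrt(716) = -506987 / 1095 + 2*sqrt(179) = -436.24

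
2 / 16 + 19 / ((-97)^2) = 9561 / 75272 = 0.13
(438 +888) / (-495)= -442 / 165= -2.68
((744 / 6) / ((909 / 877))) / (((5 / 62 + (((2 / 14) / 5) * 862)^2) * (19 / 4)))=33037642400 / 795758786163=0.04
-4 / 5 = -0.80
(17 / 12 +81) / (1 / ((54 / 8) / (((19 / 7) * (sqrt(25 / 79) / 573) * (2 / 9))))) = 321317199 * sqrt(79) / 3040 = 939450.57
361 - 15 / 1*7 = 256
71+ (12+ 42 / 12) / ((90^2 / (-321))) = 380083 / 5400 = 70.39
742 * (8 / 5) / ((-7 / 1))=-848 / 5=-169.60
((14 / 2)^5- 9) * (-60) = -1007880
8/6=4/3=1.33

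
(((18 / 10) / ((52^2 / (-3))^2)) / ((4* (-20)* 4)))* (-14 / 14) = 81 / 11698585600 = 0.00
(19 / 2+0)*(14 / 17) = 133 / 17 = 7.82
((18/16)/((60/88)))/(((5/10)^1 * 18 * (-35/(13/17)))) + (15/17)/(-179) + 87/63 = 8767603/6390300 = 1.37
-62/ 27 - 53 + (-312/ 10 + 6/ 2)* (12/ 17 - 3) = 21568/ 2295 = 9.40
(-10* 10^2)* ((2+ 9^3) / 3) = -731000 / 3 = -243666.67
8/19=0.42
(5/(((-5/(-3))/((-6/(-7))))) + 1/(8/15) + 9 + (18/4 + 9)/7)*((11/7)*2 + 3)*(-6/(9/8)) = -3526/7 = -503.71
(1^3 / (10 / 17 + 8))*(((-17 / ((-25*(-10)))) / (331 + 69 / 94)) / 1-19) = -629513604 / 284544875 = -2.21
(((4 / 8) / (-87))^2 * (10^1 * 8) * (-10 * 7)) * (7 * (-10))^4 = -4441009.38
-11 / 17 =-0.65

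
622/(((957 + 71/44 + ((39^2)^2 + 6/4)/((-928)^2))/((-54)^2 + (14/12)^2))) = 309415251481600/163915521327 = 1887.65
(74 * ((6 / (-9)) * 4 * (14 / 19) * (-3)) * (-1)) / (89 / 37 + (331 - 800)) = 19166 / 20501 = 0.93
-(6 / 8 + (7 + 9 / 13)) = -439 / 52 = -8.44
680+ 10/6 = 2045/3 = 681.67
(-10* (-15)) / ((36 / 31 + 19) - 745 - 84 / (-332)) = -128650 / 621453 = -0.21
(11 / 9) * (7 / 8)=77 / 72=1.07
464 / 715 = 0.65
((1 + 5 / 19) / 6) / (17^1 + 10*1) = 4 / 513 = 0.01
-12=-12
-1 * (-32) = 32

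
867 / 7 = 123.86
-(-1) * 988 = 988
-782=-782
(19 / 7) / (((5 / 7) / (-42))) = -798 / 5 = -159.60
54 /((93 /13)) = 234 /31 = 7.55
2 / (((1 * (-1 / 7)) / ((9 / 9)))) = -14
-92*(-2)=184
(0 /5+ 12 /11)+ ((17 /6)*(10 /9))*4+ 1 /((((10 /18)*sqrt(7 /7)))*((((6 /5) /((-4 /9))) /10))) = 2084 /297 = 7.02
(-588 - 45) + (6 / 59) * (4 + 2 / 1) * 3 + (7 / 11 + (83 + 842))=191109 / 649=294.47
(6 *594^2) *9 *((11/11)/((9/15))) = 31755240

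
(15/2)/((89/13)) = 195/178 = 1.10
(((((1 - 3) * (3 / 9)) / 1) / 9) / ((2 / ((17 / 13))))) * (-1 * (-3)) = -17 / 117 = -0.15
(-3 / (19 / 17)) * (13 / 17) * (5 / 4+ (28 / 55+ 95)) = -830193 / 4180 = -198.61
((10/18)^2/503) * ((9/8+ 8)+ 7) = 1075/108648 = 0.01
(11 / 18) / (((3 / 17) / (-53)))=-9911 / 54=-183.54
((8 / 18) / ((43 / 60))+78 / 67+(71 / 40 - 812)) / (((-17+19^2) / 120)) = -279494107 / 991064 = -282.01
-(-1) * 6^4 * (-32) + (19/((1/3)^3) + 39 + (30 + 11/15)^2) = -8994479/225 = -39975.46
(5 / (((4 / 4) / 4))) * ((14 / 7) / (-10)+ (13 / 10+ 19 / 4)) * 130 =15210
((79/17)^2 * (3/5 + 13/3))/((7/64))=29557376/30345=974.04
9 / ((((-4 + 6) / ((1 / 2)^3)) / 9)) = 81 / 16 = 5.06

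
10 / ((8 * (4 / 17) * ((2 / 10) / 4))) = 106.25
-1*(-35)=35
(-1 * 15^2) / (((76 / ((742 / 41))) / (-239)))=19950525 / 1558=12805.22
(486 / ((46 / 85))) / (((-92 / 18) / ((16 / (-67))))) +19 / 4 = 6622057 / 141772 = 46.71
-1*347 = -347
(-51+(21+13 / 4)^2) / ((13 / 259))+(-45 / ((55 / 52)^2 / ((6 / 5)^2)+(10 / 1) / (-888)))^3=-192345.39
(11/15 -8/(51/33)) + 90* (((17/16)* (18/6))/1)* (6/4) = 1737547/4080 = 425.87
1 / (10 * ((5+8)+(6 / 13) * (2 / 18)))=39 / 5090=0.01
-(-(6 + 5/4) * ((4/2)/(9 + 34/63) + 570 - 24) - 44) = 2406416/601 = 4004.02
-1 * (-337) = 337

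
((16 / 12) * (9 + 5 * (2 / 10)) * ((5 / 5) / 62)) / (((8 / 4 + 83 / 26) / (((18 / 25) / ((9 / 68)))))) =14144 / 62775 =0.23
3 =3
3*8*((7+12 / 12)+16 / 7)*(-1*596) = -1029888 / 7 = -147126.86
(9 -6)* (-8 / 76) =-6 / 19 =-0.32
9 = 9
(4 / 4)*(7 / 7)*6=6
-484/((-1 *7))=484/7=69.14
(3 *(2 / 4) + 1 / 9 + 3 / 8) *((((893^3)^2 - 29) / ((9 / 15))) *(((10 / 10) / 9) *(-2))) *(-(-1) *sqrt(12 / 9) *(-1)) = 181294571186839760650 *sqrt(3) / 729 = 430742672746253937.18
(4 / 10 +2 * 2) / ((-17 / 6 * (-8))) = 0.19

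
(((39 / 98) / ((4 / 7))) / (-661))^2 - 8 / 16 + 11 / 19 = 2055305283 / 26033500864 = 0.08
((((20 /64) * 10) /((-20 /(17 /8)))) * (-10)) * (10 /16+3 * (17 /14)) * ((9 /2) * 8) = 914175 /1792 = 510.14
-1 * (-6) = 6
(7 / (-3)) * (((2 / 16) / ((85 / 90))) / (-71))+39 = 188313 / 4828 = 39.00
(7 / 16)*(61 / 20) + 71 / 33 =36811 / 10560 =3.49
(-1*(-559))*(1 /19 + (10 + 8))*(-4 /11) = -766948 /209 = -3669.61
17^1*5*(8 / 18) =340 / 9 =37.78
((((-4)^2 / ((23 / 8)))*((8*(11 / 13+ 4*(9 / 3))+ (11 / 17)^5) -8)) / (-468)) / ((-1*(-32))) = -583785829 / 16556952477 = -0.04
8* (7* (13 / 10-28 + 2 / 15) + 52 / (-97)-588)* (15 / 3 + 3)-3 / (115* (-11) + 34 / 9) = -818653332011 / 16515705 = -49568.17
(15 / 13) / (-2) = -15 / 26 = -0.58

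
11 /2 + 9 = 29 /2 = 14.50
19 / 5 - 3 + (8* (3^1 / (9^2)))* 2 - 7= -757 / 135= -5.61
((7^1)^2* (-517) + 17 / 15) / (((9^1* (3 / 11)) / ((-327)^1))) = 455593622 / 135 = 3374767.57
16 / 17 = 0.94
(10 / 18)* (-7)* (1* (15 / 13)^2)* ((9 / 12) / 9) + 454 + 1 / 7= 6440887 / 14196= 453.71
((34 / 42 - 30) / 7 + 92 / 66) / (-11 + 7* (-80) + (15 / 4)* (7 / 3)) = 17956 / 3636633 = 0.00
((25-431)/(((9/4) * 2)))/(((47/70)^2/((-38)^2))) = -288988.84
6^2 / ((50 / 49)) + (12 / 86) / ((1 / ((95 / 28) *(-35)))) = 18.71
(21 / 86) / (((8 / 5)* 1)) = 105 / 688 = 0.15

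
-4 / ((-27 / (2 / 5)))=8 / 135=0.06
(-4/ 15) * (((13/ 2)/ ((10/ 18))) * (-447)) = 1394.64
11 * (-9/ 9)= -11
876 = 876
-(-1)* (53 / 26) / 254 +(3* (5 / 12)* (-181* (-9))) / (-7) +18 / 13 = -289.50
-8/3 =-2.67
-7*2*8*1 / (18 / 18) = -112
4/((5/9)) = 7.20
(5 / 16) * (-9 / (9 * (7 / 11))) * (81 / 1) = -4455 / 112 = -39.78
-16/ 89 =-0.18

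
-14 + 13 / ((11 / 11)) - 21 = -22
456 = 456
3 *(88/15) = 17.60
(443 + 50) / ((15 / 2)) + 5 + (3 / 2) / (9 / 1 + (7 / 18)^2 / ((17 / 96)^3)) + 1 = 1149958223 / 16021770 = 71.77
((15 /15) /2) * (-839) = -839 /2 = -419.50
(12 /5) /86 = 0.03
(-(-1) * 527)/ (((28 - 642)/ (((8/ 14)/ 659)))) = -1054/ 1416191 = -0.00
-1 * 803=-803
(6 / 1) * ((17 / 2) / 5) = 51 / 5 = 10.20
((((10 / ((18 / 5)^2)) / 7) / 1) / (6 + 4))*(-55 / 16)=-1375 / 36288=-0.04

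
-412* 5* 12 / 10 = -2472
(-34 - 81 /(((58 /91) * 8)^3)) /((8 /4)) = -3457548947 /199794688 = -17.31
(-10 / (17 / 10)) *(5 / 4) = -125 / 17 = -7.35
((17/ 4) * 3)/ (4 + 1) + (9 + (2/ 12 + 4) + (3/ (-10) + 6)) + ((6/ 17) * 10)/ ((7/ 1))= 31303/ 1428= 21.92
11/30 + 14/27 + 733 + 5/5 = 198419/270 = 734.89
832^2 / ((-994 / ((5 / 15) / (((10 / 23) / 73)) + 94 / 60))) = -298694656 / 7455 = -40066.35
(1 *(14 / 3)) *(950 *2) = 8866.67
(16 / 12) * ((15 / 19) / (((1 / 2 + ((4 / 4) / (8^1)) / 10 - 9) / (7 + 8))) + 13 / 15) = -409148 / 580545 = -0.70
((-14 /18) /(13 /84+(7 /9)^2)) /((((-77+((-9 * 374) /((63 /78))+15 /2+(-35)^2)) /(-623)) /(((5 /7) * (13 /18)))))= -7937020 /72653741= -0.11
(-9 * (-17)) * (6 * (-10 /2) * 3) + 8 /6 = -41306 /3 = -13768.67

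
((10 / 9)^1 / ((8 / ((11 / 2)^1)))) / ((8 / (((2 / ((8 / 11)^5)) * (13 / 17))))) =115151465 / 160432128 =0.72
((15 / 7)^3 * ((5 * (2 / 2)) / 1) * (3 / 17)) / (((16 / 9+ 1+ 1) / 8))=18.39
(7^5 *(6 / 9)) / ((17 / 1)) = 33614 / 51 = 659.10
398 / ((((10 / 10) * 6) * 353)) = 199 / 1059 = 0.19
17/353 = 0.05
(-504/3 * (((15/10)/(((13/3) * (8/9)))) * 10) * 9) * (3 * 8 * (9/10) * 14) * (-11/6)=42436548/13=3264349.85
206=206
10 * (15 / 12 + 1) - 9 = 27 / 2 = 13.50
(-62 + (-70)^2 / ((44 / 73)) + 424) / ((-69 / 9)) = -280221 / 253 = -1107.59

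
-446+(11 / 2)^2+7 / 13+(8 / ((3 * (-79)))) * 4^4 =-5223563 / 12324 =-423.85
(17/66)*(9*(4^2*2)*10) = 741.82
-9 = -9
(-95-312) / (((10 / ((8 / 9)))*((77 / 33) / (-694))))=1129832 / 105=10760.30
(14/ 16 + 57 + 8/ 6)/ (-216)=-1421/ 5184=-0.27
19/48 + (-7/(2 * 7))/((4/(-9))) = 73/48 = 1.52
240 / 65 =48 / 13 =3.69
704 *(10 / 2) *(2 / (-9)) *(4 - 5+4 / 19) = 35200 / 57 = 617.54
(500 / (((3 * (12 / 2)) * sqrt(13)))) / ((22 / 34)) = 4250 * sqrt(13) / 1287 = 11.91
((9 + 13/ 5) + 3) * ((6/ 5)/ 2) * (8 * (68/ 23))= 119136/ 575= 207.19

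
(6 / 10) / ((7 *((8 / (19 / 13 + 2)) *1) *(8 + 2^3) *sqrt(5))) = 27 *sqrt(5) / 58240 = 0.00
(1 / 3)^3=1 / 27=0.04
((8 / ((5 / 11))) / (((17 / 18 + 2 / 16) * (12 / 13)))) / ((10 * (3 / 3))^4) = 39 / 21875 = 0.00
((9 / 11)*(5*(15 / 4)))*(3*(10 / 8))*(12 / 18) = 3375 / 88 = 38.35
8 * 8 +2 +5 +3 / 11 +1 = 795 / 11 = 72.27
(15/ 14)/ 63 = 5/ 294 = 0.02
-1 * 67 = -67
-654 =-654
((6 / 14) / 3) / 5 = 1 / 35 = 0.03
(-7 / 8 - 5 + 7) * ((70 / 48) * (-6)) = -315 / 32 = -9.84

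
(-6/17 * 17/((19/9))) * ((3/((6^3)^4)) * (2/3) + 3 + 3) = -17.05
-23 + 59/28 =-585/28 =-20.89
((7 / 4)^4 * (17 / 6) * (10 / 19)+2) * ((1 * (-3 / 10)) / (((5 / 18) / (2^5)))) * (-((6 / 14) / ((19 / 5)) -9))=-1240757811 / 252700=-4910.00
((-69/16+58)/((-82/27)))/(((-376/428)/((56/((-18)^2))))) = 643391/184992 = 3.48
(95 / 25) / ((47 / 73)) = 1387 / 235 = 5.90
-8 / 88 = -1 / 11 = -0.09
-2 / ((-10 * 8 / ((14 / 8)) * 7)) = 1 / 160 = 0.01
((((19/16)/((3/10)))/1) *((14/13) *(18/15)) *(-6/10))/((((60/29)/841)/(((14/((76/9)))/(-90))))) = 1195061/52000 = 22.98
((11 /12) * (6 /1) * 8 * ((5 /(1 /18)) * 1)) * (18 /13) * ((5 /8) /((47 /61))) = 2717550 /611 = 4447.71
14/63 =2/9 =0.22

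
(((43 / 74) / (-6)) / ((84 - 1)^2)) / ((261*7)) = -43 / 5588274132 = -0.00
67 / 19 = 3.53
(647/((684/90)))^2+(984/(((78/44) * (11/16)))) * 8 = 257297717/18772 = 13706.46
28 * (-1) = -28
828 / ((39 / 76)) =20976 / 13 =1613.54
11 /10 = 1.10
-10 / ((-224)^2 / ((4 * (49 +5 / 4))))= -1005 / 25088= -0.04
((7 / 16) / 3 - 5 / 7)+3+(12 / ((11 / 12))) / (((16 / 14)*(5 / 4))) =214279 / 18480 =11.60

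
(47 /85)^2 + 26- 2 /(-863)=164035367 /6235175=26.31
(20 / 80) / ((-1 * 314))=-1 / 1256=-0.00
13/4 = 3.25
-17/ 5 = -3.40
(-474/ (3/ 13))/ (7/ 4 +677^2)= -8216/ 1833323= -0.00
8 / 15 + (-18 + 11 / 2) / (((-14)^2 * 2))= 5897 / 11760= 0.50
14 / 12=7 / 6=1.17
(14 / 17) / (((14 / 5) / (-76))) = -380 / 17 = -22.35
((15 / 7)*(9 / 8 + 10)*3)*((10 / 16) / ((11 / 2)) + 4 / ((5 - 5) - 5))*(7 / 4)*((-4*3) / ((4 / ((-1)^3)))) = -362853 / 1408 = -257.71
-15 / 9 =-5 / 3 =-1.67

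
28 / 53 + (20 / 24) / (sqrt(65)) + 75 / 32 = sqrt(65) / 78 + 4871 / 1696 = 2.98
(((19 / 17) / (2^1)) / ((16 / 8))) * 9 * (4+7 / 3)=1083 / 68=15.93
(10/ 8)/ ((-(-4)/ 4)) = 5/ 4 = 1.25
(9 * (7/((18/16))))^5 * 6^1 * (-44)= -145393188864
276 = 276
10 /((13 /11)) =8.46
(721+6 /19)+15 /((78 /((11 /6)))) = 721.67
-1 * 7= -7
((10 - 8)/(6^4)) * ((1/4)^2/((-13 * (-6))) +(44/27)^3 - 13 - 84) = -758805311/5305906944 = -0.14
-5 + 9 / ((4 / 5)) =25 / 4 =6.25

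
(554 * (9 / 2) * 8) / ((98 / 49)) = 9972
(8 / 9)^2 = 64 / 81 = 0.79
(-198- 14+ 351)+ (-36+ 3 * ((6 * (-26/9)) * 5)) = -157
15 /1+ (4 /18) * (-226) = -317 /9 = -35.22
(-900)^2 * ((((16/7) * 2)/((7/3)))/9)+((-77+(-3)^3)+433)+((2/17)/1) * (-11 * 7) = 147146511/833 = 176646.47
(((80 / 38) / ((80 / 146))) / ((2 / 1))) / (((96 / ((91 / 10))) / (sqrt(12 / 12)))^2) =604513 / 35020800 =0.02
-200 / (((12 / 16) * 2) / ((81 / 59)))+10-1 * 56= -13514 / 59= -229.05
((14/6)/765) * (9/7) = 1/255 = 0.00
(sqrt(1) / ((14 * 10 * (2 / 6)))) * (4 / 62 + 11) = 147 / 620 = 0.24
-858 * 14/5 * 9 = -108108/5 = -21621.60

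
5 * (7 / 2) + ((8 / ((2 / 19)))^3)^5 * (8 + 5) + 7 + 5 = 423815886713270178847209291835 / 2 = 211907943356635089423604600000.00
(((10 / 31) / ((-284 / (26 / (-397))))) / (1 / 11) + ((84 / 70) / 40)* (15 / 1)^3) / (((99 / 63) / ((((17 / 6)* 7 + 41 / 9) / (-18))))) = -1087505952085 / 12456850032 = -87.30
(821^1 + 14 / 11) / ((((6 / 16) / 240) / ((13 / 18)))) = 4180800 / 11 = 380072.73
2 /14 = 1 /7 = 0.14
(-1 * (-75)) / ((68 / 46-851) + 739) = -1725 / 2542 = -0.68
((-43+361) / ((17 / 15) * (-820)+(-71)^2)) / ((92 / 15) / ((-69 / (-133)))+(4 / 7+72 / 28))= 30051 / 5814719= 0.01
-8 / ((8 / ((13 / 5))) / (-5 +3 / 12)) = 247 / 20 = 12.35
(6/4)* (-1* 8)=-12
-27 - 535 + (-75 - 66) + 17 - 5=-691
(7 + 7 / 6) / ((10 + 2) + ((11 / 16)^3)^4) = 6896136929411072 / 10142514446713779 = 0.68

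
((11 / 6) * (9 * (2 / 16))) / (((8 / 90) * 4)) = 1485 / 256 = 5.80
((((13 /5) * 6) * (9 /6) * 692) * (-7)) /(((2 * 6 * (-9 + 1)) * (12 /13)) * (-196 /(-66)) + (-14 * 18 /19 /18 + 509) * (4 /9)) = 384963579 /126565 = 3041.63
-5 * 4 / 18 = -10 / 9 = -1.11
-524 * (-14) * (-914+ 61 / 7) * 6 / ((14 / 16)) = -318776448 / 7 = -45539492.57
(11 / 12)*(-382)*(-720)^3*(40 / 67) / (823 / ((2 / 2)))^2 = 5227960320000 / 45381043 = 115201.41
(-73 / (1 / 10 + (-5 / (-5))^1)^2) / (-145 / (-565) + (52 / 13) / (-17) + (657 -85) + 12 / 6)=-2804660 / 26685219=-0.11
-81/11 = -7.36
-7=-7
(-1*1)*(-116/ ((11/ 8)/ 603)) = 559584/ 11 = 50871.27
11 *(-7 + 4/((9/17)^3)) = 160039/729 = 219.53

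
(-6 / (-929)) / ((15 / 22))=44 / 4645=0.01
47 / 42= 1.12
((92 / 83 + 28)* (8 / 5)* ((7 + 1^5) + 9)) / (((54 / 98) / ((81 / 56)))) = 862512 / 415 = 2078.34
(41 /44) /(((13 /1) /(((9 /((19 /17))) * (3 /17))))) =0.10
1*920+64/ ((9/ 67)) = 1396.44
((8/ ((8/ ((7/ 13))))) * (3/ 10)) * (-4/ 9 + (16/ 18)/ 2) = 0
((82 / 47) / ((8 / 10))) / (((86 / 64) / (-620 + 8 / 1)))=-993.25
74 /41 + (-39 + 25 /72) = -108775 /2952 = -36.85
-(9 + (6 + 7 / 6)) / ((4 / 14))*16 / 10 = -1358 / 15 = -90.53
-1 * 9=-9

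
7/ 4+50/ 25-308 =-1217/ 4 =-304.25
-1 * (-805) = 805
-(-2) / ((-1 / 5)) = -10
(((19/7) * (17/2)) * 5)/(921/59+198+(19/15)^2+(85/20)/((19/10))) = 407343375/767853709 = 0.53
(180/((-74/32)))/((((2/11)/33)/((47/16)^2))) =-36084015/296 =-121905.46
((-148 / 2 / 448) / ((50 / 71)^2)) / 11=-186517 / 6160000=-0.03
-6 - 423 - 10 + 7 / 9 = -3944 / 9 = -438.22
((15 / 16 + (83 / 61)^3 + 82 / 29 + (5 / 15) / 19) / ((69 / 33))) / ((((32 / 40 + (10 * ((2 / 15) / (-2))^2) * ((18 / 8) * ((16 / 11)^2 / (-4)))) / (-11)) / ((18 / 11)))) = -755285588283435 / 10401533250208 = -72.61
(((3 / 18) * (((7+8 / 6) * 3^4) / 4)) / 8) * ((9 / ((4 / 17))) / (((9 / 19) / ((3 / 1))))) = 218025 / 256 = 851.66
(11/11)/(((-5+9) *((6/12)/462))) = 231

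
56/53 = 1.06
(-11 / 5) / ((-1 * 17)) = 11 / 85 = 0.13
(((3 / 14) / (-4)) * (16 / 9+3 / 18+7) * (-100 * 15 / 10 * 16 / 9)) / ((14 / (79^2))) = 3588575 / 63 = 56961.51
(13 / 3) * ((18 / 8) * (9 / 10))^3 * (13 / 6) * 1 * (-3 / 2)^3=-269440587 / 1024000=-263.13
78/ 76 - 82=-3077/ 38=-80.97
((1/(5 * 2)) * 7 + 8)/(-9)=-29/30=-0.97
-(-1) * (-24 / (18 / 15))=-20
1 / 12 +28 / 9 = 115 / 36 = 3.19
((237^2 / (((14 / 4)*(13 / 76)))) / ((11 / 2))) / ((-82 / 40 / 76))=-25954571520 / 41041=-632405.92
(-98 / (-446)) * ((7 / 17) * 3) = 1029 / 3791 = 0.27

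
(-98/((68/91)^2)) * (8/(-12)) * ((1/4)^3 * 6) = 405769/36992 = 10.97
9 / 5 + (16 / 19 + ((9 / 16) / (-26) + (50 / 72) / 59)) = 55237891 / 20985120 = 2.63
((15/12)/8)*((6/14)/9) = 5/672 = 0.01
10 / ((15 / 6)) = 4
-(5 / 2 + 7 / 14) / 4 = -3 / 4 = -0.75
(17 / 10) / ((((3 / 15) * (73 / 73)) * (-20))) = -17 / 40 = -0.42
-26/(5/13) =-338/5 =-67.60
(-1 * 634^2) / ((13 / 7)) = -2813692 / 13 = -216437.85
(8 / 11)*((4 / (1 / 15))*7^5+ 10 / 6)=24202120 / 33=733397.58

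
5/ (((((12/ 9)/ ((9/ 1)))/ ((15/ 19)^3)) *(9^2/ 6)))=16875/ 13718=1.23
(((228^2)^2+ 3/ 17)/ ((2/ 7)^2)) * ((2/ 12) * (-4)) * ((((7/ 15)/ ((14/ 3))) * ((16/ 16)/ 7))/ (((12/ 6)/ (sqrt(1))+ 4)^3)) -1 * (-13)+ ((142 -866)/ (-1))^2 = -13739246267/ 14688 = -935406.20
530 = 530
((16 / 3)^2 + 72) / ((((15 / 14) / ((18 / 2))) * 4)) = 3164 / 15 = 210.93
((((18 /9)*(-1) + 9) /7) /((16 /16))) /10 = 1 /10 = 0.10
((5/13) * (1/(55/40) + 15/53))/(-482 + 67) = -589/629057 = -0.00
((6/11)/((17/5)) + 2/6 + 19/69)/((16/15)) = 12405/17204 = 0.72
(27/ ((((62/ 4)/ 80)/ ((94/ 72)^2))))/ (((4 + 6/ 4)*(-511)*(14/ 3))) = -22090/ 1219757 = -0.02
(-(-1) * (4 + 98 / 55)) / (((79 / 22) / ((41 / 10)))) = 13038 / 1975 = 6.60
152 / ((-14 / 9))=-684 / 7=-97.71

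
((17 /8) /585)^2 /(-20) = -289 /438048000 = -0.00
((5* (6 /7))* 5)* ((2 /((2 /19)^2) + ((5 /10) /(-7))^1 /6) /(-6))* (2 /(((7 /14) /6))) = -758050 /49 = -15470.41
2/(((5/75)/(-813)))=-24390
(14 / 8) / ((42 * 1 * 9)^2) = 1 / 81648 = 0.00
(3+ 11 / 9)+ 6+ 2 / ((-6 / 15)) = 47 / 9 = 5.22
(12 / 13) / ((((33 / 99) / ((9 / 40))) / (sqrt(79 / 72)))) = 27 * sqrt(158) / 520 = 0.65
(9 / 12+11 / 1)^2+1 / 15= 33151 / 240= 138.13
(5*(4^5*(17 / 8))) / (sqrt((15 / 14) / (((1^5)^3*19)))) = 2176*sqrt(3990) / 3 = 45816.73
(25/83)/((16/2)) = 25/664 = 0.04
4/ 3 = 1.33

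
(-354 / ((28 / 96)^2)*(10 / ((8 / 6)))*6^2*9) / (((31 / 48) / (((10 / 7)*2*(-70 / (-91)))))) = -4756672512000 / 138229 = -34411538.19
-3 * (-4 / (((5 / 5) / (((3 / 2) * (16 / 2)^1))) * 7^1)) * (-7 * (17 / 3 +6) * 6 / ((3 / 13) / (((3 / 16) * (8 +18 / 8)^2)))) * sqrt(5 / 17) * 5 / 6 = -388875.81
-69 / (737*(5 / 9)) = -621 / 3685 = -0.17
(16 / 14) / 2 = 4 / 7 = 0.57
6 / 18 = 0.33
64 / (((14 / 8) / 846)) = 216576 / 7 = 30939.43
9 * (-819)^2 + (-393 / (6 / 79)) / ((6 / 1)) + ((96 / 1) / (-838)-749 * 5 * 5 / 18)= 91031128345 / 15084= 6034946.19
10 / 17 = 0.59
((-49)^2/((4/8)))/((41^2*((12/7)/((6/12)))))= 0.83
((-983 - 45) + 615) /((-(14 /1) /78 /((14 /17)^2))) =450996 /289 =1560.54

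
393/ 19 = 20.68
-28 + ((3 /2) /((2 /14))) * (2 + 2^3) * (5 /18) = 1.17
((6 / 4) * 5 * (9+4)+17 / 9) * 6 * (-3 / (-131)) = 13.66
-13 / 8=-1.62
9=9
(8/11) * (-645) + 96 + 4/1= -4060/11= -369.09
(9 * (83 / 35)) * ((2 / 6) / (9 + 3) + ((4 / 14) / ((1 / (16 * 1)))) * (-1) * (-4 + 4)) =83 / 140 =0.59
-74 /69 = -1.07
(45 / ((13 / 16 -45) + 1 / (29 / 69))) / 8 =-2610 / 19399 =-0.13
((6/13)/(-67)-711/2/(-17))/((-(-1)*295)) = 619077/8736130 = 0.07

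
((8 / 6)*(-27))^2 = 1296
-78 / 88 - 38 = -1711 / 44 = -38.89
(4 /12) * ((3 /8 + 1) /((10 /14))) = 77 /120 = 0.64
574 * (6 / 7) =492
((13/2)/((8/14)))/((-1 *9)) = -91/72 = -1.26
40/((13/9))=360/13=27.69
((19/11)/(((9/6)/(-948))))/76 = -158/11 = -14.36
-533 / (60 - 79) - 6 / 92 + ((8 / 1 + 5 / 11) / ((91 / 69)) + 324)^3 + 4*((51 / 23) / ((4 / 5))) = 31621029734785071505 / 876624622874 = 36071345.60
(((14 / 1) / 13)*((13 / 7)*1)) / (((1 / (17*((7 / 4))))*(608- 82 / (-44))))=1309 / 13417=0.10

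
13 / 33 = 0.39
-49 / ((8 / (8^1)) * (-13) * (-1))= -49 / 13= -3.77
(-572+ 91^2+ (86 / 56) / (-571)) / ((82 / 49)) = 862760143 / 187288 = 4606.60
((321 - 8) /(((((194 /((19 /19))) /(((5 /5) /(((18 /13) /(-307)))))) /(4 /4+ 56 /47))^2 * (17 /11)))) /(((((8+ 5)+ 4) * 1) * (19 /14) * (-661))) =-4072611354040229 /48884040301124088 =-0.08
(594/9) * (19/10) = 627/5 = 125.40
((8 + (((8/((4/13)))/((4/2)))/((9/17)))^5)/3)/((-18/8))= -2108733749972/1594323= -1322651.53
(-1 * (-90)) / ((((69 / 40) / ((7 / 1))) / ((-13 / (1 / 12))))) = -1310400 / 23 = -56973.91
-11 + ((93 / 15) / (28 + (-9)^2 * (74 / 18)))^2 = -35837314 / 3258025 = -11.00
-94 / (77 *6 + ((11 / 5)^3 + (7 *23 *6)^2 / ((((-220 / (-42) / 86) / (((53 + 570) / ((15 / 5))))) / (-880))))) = 11750 / 349976425116919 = 0.00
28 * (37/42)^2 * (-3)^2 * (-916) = -1254004/7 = -179143.43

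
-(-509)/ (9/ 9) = 509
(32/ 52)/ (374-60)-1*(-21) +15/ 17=759320/ 34697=21.88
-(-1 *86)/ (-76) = -43/ 38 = -1.13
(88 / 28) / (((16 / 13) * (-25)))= -143 / 1400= -0.10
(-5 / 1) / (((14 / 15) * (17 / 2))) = -75 / 119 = -0.63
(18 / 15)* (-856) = -5136 / 5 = -1027.20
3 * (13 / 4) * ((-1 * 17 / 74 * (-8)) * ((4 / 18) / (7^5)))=442 / 1865577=0.00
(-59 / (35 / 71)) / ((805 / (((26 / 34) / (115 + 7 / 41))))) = -2232737 / 2261719950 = -0.00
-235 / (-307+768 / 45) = 3525 / 4349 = 0.81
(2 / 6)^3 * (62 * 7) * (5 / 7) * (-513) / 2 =-2945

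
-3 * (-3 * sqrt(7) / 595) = 9 * sqrt(7) / 595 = 0.04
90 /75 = 6 /5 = 1.20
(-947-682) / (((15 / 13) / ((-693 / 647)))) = 4891887 / 3235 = 1512.18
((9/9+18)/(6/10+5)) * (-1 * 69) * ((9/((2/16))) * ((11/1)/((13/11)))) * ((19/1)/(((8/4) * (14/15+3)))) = -2034442575/5369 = -378923.93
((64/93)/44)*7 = 112/1023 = 0.11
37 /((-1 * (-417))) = 37 /417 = 0.09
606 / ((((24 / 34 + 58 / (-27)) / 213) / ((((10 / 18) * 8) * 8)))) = -1053276480 / 331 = -3182104.17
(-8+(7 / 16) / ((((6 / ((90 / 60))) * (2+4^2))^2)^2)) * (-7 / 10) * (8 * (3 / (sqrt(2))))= 95.04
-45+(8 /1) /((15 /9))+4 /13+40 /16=-4861 /130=-37.39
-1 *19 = -19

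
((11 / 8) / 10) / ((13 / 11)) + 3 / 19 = 5419 / 19760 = 0.27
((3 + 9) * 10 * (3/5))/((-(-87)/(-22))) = -18.21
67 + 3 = 70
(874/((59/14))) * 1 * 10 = 122360/59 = 2073.90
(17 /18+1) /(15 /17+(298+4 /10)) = 2975 /457902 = 0.01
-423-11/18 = -7625/18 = -423.61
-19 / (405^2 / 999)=-703 / 6075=-0.12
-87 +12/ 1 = -75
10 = 10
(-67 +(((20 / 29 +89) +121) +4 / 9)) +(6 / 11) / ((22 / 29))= 4574606 / 31581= 144.85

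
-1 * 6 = -6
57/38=3/2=1.50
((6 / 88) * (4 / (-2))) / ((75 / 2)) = -0.00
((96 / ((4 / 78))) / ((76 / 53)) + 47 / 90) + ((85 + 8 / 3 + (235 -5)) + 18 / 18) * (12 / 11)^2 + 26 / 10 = 349230059 / 206910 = 1687.84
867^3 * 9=5865429267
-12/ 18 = -2/ 3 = -0.67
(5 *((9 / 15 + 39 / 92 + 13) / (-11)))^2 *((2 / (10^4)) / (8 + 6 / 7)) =291307807 / 317484640000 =0.00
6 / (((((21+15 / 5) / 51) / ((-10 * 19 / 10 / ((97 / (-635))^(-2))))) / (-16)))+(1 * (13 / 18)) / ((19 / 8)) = 6257215264 / 68951475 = 90.75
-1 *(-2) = 2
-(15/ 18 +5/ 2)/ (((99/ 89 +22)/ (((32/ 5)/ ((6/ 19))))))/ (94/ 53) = -1.65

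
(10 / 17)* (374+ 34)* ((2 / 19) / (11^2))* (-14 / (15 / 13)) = -5824 / 2299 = -2.53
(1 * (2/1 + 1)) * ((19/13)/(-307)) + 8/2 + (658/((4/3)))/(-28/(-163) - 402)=2.76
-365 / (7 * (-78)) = 365 / 546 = 0.67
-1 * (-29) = 29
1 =1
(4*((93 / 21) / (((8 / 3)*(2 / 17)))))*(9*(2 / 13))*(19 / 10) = 270351 / 1820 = 148.54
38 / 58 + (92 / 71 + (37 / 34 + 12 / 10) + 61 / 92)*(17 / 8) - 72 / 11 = 3.13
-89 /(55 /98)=-8722 /55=-158.58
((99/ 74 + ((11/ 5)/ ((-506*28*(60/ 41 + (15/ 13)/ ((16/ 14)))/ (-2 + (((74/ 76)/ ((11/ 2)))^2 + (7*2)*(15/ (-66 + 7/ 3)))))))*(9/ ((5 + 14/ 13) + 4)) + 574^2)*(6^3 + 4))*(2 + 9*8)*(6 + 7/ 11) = 595054632598059437638444/ 16716552493795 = 35596731611.91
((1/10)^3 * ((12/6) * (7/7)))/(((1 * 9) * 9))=0.00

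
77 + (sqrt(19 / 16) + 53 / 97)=sqrt(19) / 4 + 7522 / 97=78.64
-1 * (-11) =11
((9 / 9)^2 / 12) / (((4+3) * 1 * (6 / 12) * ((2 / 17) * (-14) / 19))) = -323 / 1176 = -0.27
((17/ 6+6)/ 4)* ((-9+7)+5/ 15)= -265/ 72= -3.68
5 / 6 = 0.83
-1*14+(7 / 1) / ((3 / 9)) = 7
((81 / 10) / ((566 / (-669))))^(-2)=32035600 / 2936447721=0.01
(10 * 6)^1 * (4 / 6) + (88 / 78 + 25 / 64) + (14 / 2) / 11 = 1157413 / 27456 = 42.16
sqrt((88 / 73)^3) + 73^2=176*sqrt(1606) / 5329 + 5329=5330.32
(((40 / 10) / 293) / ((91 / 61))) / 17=244 / 453271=0.00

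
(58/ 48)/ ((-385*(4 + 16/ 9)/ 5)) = -87/ 32032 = -0.00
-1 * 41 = -41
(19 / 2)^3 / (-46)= -6859 / 368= -18.64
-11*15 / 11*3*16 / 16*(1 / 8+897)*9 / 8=-2906685 / 64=-45416.95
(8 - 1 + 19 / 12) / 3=103 / 36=2.86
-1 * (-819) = 819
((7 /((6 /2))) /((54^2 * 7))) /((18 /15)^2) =25 /314928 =0.00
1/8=0.12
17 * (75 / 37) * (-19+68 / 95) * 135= -59796225 / 703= -85058.64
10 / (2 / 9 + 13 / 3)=90 / 41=2.20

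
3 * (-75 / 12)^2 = 1875 / 16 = 117.19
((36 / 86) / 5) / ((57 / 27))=162 / 4085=0.04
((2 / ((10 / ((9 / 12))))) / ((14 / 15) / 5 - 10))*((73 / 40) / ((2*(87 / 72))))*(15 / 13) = -29565 / 2219776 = -0.01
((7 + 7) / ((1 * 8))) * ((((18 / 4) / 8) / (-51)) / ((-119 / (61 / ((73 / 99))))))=18117 / 1350208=0.01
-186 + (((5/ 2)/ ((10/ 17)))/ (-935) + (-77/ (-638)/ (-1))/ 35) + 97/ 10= -224969/ 1276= -176.31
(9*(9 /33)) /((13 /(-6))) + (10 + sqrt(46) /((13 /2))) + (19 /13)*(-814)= -168858 /143 + 2*sqrt(46) /13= -1179.78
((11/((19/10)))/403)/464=55/1776424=0.00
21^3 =9261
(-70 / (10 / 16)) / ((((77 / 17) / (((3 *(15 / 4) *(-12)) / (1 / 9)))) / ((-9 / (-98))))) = 1487160 / 539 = 2759.11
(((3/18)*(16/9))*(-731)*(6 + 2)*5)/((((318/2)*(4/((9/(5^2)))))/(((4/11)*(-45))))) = 80.25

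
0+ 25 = 25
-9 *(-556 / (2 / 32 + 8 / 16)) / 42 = 4448 / 21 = 211.81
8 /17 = 0.47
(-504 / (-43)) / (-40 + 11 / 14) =-784 / 2623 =-0.30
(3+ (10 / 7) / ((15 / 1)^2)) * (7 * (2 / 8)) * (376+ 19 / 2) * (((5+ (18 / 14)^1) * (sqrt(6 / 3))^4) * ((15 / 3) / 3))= 5354338 / 63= 84989.49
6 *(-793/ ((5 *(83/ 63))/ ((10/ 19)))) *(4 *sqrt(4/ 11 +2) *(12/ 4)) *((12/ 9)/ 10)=-4796064 *sqrt(286)/ 86735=-935.13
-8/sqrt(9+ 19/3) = -4 *sqrt(138)/23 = -2.04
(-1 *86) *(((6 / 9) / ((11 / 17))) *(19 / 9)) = -55556 / 297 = -187.06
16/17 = 0.94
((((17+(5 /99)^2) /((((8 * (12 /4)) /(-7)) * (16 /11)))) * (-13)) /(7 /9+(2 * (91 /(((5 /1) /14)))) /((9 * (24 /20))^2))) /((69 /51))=55241823 /8678912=6.37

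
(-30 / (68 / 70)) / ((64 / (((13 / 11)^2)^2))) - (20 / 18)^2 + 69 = 86221963987 / 1290282048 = 66.82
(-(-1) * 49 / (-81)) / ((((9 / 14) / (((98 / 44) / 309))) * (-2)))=16807 / 4955742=0.00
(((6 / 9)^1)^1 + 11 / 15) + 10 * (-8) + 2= -383 / 5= -76.60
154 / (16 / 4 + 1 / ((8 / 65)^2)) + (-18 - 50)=-294852 / 4481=-65.80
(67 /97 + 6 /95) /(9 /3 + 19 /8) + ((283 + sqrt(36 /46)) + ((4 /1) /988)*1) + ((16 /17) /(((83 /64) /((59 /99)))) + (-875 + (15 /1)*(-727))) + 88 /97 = -8271758094147458 /719563881465 + 3*sqrt(46) /23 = -11494.63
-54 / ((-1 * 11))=54 / 11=4.91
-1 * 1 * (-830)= 830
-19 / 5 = -3.80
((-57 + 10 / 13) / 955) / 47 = -731 / 583505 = -0.00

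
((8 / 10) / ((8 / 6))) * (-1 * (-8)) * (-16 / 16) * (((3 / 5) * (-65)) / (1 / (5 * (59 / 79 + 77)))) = 5748912 / 79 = 72771.04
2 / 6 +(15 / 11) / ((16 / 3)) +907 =479207 / 528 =907.59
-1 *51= -51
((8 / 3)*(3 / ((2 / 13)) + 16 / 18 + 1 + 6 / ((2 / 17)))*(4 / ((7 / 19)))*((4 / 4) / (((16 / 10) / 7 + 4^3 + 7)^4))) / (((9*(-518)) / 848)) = -5143514320000 / 347293865144957391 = -0.00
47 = 47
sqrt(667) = 25.83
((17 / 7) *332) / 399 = 5644 / 2793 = 2.02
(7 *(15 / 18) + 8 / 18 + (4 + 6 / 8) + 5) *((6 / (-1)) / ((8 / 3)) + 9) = 1731 / 16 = 108.19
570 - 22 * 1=548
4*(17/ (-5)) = -13.60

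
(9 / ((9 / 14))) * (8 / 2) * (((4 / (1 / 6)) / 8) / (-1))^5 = -13608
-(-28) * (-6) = -168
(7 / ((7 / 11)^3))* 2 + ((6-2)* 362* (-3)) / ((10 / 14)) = -1476682 / 245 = -6027.27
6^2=36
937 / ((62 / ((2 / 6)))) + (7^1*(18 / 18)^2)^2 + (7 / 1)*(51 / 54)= 16921 / 279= 60.65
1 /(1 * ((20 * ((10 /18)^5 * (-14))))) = -59049 /875000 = -0.07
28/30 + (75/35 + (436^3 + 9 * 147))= 8702734118/105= 82883182.08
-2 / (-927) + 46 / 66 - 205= -2083256 / 10197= -204.30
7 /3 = 2.33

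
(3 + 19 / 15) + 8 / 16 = 143 / 30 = 4.77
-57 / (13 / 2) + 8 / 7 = -694 / 91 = -7.63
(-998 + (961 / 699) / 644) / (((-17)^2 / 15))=-2246273635 / 43365028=-51.80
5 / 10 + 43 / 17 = 103 / 34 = 3.03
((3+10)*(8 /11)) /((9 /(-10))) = -10.51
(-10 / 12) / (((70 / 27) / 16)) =-36 / 7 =-5.14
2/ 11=0.18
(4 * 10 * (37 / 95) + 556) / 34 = 5430 / 323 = 16.81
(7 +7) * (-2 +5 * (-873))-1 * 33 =-61171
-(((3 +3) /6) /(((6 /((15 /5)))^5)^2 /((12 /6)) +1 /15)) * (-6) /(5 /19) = 342 /7681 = 0.04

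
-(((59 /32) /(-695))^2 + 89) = -44020969881 /494617600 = -89.00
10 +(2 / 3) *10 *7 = 56.67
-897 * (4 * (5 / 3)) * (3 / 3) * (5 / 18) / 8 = -7475 / 36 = -207.64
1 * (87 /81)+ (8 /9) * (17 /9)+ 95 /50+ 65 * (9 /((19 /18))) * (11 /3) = 31345711 /15390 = 2036.76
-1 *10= -10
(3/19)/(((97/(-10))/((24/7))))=-720/12901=-0.06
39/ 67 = 0.58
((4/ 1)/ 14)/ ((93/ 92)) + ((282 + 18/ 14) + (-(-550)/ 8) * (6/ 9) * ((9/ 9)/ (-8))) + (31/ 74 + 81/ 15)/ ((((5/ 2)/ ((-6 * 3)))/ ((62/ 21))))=1485162017/ 9634800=154.15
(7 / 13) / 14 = 1 / 26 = 0.04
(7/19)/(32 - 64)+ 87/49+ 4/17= 1012569/506464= 2.00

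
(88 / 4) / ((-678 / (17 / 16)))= -187 / 5424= -0.03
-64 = -64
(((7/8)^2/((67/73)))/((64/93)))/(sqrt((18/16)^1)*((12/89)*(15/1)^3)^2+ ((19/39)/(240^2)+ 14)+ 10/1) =-9874327462405141550949225/16373501969358478482627134062837328+ 3993626493349916889375000000*sqrt(2)/1023343873084904905164195878927333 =0.00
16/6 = 8/3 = 2.67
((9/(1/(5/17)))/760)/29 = 9/74936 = 0.00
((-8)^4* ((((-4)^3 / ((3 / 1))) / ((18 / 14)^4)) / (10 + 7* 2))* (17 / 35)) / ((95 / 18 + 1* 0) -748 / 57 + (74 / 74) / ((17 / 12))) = 90.65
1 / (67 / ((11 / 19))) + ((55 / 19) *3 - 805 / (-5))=216019 / 1273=169.69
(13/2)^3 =2197/8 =274.62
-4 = -4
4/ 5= 0.80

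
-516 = -516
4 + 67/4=83/4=20.75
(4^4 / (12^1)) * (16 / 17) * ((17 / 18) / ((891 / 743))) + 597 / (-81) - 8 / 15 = 951383 / 120285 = 7.91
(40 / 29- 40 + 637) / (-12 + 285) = 2479 / 1131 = 2.19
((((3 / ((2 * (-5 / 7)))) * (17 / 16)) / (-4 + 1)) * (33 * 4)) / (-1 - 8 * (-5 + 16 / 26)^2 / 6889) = -415634037 / 4328120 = -96.03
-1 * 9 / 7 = -9 / 7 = -1.29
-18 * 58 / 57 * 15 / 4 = -1305 / 19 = -68.68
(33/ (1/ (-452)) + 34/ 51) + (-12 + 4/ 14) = -313468/ 21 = -14927.05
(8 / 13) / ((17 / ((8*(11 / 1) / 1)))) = 704 / 221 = 3.19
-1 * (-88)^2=-7744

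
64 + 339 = 403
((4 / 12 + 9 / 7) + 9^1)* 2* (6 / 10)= 446 / 35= 12.74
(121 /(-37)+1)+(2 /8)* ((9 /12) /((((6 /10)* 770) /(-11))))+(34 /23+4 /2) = 229421 /190624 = 1.20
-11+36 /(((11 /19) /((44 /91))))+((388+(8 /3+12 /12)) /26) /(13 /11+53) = 6294835 /325416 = 19.34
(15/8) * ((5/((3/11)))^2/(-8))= -15125/192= -78.78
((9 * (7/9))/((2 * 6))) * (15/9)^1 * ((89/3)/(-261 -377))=-3115/68904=-0.05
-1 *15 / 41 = -15 / 41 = -0.37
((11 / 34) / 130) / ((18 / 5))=11 / 15912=0.00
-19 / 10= -1.90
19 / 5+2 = 29 / 5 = 5.80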